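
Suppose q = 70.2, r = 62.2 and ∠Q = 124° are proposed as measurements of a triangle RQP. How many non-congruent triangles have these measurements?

r·sin Q = 62.2·sin(124°) ≈ 51.57.
Since ∠Q is not acute, a triangle exists only if q > r; here q > r, so there is exactly one triangle.

1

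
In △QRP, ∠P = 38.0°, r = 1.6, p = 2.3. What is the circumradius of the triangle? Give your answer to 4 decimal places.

Law of sines: sin R = r·sin P/p ≈ 0.42829.
Since p ≥ r, only the acute value applies: ∠R ≈ 25.36°.
Then ∠Q = 180° − ∠P − ∠R ≈ 116.64°.
Law of sines gives q = p·sin Q/sin P ≈ 3.3392.
Circumradius = p/(2 sin P) ≈ 1.8679.

1.8679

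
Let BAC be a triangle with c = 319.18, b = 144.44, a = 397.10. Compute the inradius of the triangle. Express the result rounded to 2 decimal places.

49.57

Semiperimeter s = (144.44 + 397.1 + 319.18)/2 = 430.36.
Heron's formula: area = √(430.36·285.92·33.26·111.18) ≈ 21331.
Inradius = area/s = 21331/430.36 ≈ 49.566.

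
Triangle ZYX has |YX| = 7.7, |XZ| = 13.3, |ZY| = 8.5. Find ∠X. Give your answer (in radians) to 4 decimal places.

By the law of cosines, cos X = (|YX|² + |XZ|² − |ZY|²) / (2·|YX|·|XZ|) ≈ 0.80036, so ∠X ≈ 0.643 rad.

0.6429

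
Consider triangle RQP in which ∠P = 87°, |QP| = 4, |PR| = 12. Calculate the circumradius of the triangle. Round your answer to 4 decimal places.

By the law of cosines, |RQ|² = |QP|² + |PR|² − 2·|QP|·|PR|·cos P = 154.98, so |RQ| ≈ 12.449.
Area = ½·|QP|·|PR|·sin P ≈ 23.967.
Circumradius = |RQ|/(2 sin P) ≈ 6.233.

6.2330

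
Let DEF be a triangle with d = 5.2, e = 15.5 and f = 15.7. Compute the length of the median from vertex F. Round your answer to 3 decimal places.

Median from F: ½√(2·d² + 2·e² − f²) ≈ 8.4866.

m_F ≈ 8.487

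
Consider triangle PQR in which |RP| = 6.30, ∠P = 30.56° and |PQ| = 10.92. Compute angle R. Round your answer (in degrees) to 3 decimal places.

119.201

By the law of cosines, |QR|² = |RP|² + |PQ|² − 2·|RP|·|PQ|·cos P = 40.456, so |QR| ≈ 6.3605.
Law of cosines again: cos R = (|QR|² + |RP|² − |PQ|²)/(2·|QR|·|RP|) ≈ -0.48788, so ∠R ≈ 119.20°.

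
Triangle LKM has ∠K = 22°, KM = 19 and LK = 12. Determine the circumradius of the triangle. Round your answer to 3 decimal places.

By the law of cosines, ML² = LK² + KM² − 2·LK·KM·cos K = 82.204, so ML ≈ 9.0667.
Area = ½·LK·KM·sin K ≈ 42.705.
Circumradius = ML/(2 sin K) ≈ 12.102.

R ≈ 12.102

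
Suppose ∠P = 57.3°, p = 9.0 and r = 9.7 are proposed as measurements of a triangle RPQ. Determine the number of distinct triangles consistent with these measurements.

2

r·sin P = 9.7·sin(57.3°) ≈ 8.163.
Since r sin P < p < r (8.163 < 9.0 < 9.7), two triangles exist.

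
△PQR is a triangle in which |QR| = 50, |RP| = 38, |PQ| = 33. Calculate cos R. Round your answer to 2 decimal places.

cos R ≈ 0.75

By the law of cosines, cos R = (|QR|² + |RP|² − |PQ|²) / (2·|QR|·|RP|) ≈ 0.75132, so ∠R ≈ 41.30°.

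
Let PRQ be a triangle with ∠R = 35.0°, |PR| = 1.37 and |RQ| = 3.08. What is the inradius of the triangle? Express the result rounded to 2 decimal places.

By the law of cosines, |QP|² = |PR|² + |RQ|² − 2·|PR|·|RQ|·cos R = 4.4503, so |QP| ≈ 2.1096.
Area = ½·|PR|·|RQ|·sin R ≈ 1.2101.
Semiperimeter s = (3.08+2.1096+1.37)/2 = 3.2798.
Inradius = area/s = 1.2101/3.2798 ≈ 0.36897.

0.37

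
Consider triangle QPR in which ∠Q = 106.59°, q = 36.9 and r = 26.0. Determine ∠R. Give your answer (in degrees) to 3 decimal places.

∠R ≈ 42.476°

Law of sines: sin R = r·sin Q/q ≈ 0.67528.
Since q ≥ r, only the acute value applies: ∠R ≈ 42.48°.
Then ∠P = 180° − ∠Q − ∠R ≈ 30.93°.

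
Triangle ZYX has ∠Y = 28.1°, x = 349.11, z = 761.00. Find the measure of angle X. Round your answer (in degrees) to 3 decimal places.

By the law of cosines, y² = x² + z² − 2·x·z·cos Y = 2.3228e+05, so y ≈ 481.96.
Law of cosines again: cos X = (z² + y² − x²)/(2·z·y) ≈ 0.94000, so ∠X ≈ 19.95°.

19.949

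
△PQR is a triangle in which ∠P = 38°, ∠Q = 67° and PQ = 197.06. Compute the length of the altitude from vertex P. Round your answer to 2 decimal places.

h_P ≈ 181.39

The third angle is ∠R = 180° − ∠P − ∠Q = 75.00°.
Law of sines: QR = PQ·sin P/sin R ≈ 125.6.
Law of sines: RP = PQ·sin Q/sin R ≈ 187.79.
Area = ½·PQ·QR·sin Q ≈ 11392.
The altitude from P has length 2·area/QR ≈ 181.39.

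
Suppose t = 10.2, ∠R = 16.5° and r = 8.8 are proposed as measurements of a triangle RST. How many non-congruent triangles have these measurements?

2

t·sin R = 10.2·sin(16.5°) ≈ 2.897.
Since t sin R < r < t (2.897 < 8.8 < 10.2), two triangles exist.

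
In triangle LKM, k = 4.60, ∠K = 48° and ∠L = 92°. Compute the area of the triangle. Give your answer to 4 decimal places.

area ≈ 9.1457

The third angle is ∠M = 180° − ∠L − ∠K = 40.00°.
Law of sines: l = k·sin L/sin K ≈ 6.1861.
Law of sines: m = k·sin M/sin K ≈ 3.9788.
Area = ½·k·l·sin M ≈ 9.1457.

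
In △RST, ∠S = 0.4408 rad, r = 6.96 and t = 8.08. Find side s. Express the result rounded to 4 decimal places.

3.4649

By the law of cosines, s² = t² + r² − 2·t·r·cos S = 12.006, so s ≈ 3.4649.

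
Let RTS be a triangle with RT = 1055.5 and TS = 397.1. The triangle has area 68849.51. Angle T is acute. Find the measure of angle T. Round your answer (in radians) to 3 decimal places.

From area = ½·RT·TS·sin T, we get sin T = 2·area/(RT·TS) ≈ 0.32853.
Taking the acute solution, ∠T ≈ 0.3347 rad.

∠T ≈ 0.335 rad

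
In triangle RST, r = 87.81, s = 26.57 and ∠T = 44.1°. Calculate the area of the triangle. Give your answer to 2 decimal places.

Area = ½·r·s·sin T ≈ 811.82.

811.82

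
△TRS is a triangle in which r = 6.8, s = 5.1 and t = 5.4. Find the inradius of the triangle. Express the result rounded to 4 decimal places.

Semiperimeter p = (5.4 + 6.8 + 5.1)/2 = 8.65.
Heron's formula: area = √(8.65·3.25·1.85·3.55) ≈ 13.588.
Inradius = area/p = 13.588/8.65 ≈ 1.5708.

1.5708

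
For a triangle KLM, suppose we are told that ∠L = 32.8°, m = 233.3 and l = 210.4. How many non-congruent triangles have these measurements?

2

m·sin L = 233.3·sin(32.8°) ≈ 126.4.
Since m sin L < l < m (126.4 < 210.4 < 233.3), two triangles exist.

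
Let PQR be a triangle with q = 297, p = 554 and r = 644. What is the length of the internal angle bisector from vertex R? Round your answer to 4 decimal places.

t_R ≈ 265.1608

By the law of cosines, cos R = (p² + q² − r²) / (2·p·q) ≈ -0.05959, so ∠R ≈ 93.42°.
The bisector from R has length 2·p·q·cos(∠R/2)/(p+q) ≈ 265.16.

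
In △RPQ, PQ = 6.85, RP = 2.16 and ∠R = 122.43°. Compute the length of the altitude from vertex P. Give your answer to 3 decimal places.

Law of sines: sin Q = RP·sin R/PQ ≈ 0.26615.
Since PQ ≥ RP, only the acute value applies: ∠Q ≈ 15.44°.
Then ∠P = 180° − ∠R − ∠Q ≈ 42.13°.
Law of sines gives QR = PQ·sin P/sin R ≈ 5.4446.
Area = ½·PQ·RP·sin P ≈ 4.9631.
The altitude from P has length 2·area/QR ≈ 1.8231.

h_P ≈ 1.823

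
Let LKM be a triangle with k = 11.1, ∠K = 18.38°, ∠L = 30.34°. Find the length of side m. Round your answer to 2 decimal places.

26.45

The third angle is ∠M = 180° − ∠L − ∠K = 131.28°.
Law of sines: m = k·sin M/sin K ≈ 26.455.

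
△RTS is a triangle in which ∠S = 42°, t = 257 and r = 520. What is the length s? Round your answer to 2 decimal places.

By the law of cosines, s² = r² + t² − 2·r·t·cos S = 1.3782e+05, so s ≈ 371.24.

371.24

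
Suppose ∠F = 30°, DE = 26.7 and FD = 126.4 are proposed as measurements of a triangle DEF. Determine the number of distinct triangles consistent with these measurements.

FD·sin F = 126.4·sin(30°) ≈ 63.2.
Since DE = 26.7 < 63.2 = FD sin F, no triangle exists.

0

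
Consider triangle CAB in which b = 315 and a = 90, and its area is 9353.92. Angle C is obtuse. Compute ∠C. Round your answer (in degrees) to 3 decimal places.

From area = ½·a·b·sin C, we get sin C = 2·area/(a·b) ≈ 0.65989.
Taking the obtuse solution, ∠C ≈ 138.71°.

∠C ≈ 138.709°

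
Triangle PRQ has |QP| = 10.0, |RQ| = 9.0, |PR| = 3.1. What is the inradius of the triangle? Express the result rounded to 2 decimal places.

Semiperimeter s = (9 + 10 + 3.1)/2 = 11.05.
Heron's formula: area = √(11.05·2.05·1.05·7.95) ≈ 13.751.
Inradius = area/s = 13.751/11.05 ≈ 1.2444.

r ≈ 1.24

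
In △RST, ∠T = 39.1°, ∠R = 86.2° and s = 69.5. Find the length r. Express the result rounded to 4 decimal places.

The third angle is ∠S = 180° − ∠T − ∠R = 54.70°.
Law of sines: r = s·sin R/sin S ≈ 84.97.

84.9700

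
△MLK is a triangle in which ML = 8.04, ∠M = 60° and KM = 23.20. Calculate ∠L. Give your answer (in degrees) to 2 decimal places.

∠L ≈ 100.05°

By the law of cosines, LK² = KM² + ML² − 2·KM·ML·cos M = 416.35, so LK ≈ 20.405.
Law of cosines again: cos L = (ML² + LK² − KM²)/(2·ML·LK) ≈ -0.17447, so ∠L ≈ 100.05°.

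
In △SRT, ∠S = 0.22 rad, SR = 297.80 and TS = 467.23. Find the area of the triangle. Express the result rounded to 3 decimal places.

15182.354

Area = ½·TS·SR·sin S ≈ 15182.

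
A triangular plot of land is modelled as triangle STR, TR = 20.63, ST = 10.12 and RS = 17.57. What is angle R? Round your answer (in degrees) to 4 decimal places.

By the law of cosines, cos R = (TR² + RS² − ST²) / (2·TR·RS) ≈ 0.87164, so ∠R ≈ 29.35°.

∠R ≈ 29.3499°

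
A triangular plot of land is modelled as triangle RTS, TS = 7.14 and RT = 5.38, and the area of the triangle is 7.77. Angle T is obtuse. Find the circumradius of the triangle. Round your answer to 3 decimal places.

From area = ½·RT·TS·sin T, we get sin T = 2·area/(RT·TS) ≈ 0.40455.
Taking the obtuse solution, ∠T ≈ 156.14°.
Law of cosines then gives SR ≈ 12.255.
Circumradius = SR/(2 sin T) ≈ 15.146.

15.146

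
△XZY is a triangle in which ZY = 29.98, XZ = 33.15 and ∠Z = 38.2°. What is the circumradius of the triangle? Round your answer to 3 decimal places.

16.877

By the law of cosines, YX² = XZ² + ZY² − 2·XZ·ZY·cos Z = 435.7, so YX ≈ 20.873.
Area = ½·XZ·ZY·sin Z ≈ 307.3.
Circumradius = YX/(2 sin Z) ≈ 16.877.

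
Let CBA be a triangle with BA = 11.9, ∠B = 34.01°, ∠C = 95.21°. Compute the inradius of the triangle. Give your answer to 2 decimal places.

The third angle is ∠A = 180° − ∠C − ∠B = 50.78°.
Law of sines: AC = BA·sin B/sin C ≈ 6.6837.
Law of sines: CB = BA·sin A/sin C ≈ 9.2575.
Area = ½·BA·AC·sin A ≈ 30.809.
Semiperimeter s = (11.9+6.6837+9.2575)/2 = 13.921.
Inradius = area/s = 30.809/13.921 ≈ 2.2132.

r ≈ 2.21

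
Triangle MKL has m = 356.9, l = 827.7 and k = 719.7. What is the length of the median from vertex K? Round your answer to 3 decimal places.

526.061

Median from K: ½√(2·l² + 2·m² − k²) ≈ 526.06.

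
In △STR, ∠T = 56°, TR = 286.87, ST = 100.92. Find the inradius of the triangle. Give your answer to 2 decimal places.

r ≈ 37.92

By the law of cosines, RS² = ST² + TR² − 2·ST·TR·cos T = 60101, so RS ≈ 245.15.
Area = ½·ST·TR·sin T ≈ 12001.
Semiperimeter s = (286.87+245.15+100.92)/2 = 316.47.
Inradius = area/s = 12001/316.47 ≈ 37.92.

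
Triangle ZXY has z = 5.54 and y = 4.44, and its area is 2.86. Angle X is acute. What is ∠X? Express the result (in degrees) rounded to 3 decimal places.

From area = ½·y·z·sin X, we get sin X = 2·area/(y·z) ≈ 0.23254.
Taking the acute solution, ∠X ≈ 13.45°.

13.447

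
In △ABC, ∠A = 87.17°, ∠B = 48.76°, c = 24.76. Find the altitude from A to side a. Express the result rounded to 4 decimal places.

The third angle is ∠C = 180° − ∠A − ∠B = 44.07°.
Law of sines: a = c·sin A/sin C ≈ 35.555.
Law of sines: b = c·sin B/sin C ≈ 26.768.
Area = ½·c·a·sin B ≈ 330.99.
The altitude from A has length 2·area/a ≈ 18.618.

h_A ≈ 18.6184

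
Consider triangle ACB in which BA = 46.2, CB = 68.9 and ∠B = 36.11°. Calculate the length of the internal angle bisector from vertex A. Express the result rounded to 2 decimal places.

27.25

By the law of cosines, AC² = CB² + BA² − 2·CB·BA·cos B = 1738.4, so AC ≈ 41.694.
Law of cosines again: cos A = (BA² + AC² − CB²)/(2·BA·AC) ≈ -0.22698, so ∠A ≈ 103.12°.
The bisector from A has length 2·BA·AC·cos(∠A/2)/(BA+AC) ≈ 27.25.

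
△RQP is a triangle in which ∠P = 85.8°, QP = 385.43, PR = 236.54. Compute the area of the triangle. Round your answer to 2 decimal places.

Area = ½·QP·PR·sin P ≈ 45462.

area ≈ 45462.39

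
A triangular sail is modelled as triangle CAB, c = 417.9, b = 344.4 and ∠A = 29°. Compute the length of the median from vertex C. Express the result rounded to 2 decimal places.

By the law of cosines, a² = b² + c² − 2·b·c·cos A = 41493, so a ≈ 203.7.
Median from C: ½√(2·a² + 2·b² − c²) ≈ 190.77.

m_C ≈ 190.77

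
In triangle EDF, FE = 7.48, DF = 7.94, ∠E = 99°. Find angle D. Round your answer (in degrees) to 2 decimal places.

∠D ≈ 68.51°

Law of sines: sin D = FE·sin E/DF ≈ 0.93047.
Since DF ≥ FE, only the acute value applies: ∠D ≈ 68.51°.
Then ∠F = 180° − ∠E − ∠D ≈ 12.49°.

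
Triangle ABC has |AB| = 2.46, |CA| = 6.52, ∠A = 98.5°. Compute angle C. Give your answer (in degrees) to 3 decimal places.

19.466

By the law of cosines, |BC|² = |CA|² + |AB|² − 2·|CA|·|AB|·cos A = 53.303, so |BC| ≈ 7.3009.
Law of cosines again: cos C = (|BC|² + |CA|² − |AB|²)/(2·|BC|·|CA|) ≈ 0.94284, so ∠C ≈ 19.47°.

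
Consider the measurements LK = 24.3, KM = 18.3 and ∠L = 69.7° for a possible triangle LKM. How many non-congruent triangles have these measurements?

0

LK·sin L = 24.3·sin(69.7°) ≈ 22.79.
Since KM = 18.3 < 22.79 = LK sin L, no triangle exists.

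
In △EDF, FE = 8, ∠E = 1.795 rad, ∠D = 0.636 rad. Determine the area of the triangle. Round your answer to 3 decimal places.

34.261

The third angle is ∠F = π − ∠E − ∠D = 0.711 rad.
Law of sines: DF = FE·sin E/sin D ≈ 13.131.
Law of sines: ED = FE·sin F/sin D ≈ 8.7852.
Area = ½·FE·DF·sin F ≈ 34.261.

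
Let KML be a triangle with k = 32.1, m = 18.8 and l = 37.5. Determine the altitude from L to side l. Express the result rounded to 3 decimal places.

Semiperimeter s = (32.1 + 18.8 + 37.5)/2 = 44.2.
Heron's formula: area = √(44.2·12.1·25.4·6.7) ≈ 301.69.
The altitude from L has length 2·area/l ≈ 16.09.

16.090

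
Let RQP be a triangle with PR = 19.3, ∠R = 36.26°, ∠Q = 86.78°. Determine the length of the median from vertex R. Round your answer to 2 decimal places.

The third angle is ∠P = 180° − ∠R − ∠Q = 56.96°.
Law of sines: QP = PR·sin R/sin Q ≈ 11.433.
Law of sines: RQ = PR·sin P/sin Q ≈ 16.205.
Median from R: ½√(2·PR² + 2·RQ² − QP²) ≈ 16.878.

m_R ≈ 16.88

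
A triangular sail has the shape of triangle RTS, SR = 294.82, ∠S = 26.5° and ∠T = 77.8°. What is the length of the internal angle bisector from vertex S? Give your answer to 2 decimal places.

285.73

The third angle is ∠R = 180° − ∠T − ∠S = 75.70°.
Law of sines: TS = SR·sin R/sin T ≈ 292.29.
Law of sines: RT = SR·sin S/sin T ≈ 134.59.
The bisector from S has length 2·TS·SR·cos(∠S/2)/(TS+SR) ≈ 285.73.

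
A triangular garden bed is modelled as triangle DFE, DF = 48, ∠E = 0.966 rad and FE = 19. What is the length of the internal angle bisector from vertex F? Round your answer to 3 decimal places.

Law of sines: sin D = FE·sin E/DF ≈ 0.32562.
Since DF ≥ FE, only the acute value applies: ∠D ≈ 0.332 rad.
Then ∠F = π − ∠E − ∠D ≈ 1.844 rad.
Law of sines gives ED = DF·sin F/sin E ≈ 56.187.
The bisector from F has length 2·DF·FE·cos(∠F/2)/(DF+FE) ≈ 16.45.

16.450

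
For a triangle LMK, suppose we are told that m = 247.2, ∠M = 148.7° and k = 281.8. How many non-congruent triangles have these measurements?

0

k·sin M = 281.8·sin(148.7°) ≈ 146.4.
Since ∠M is not acute, a triangle exists only if m > k; here m ≤ k, so there is no triangle.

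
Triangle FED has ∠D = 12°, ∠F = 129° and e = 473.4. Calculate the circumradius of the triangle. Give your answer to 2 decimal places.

R ≈ 376.12

The third angle is ∠E = 180° − ∠D − ∠F = 39.00°.
Law of sines: f = e·sin F/sin E ≈ 584.6.
Law of sines: d = e·sin D/sin E ≈ 156.4.
Circumradius = e/(2 sin E) ≈ 376.12.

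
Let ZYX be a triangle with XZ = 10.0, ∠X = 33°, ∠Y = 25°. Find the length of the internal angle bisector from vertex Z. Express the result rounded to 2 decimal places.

The third angle is ∠Z = 180° − ∠Y − ∠X = 122.00°.
Law of sines: YX = XZ·sin Z/sin Y ≈ 20.067.
Law of sines: ZY = XZ·sin X/sin Y ≈ 12.887.
The bisector from Z has length 2·XZ·ZY·cos(∠Z/2)/(XZ+ZY) ≈ 5.4597.

t_Z ≈ 5.46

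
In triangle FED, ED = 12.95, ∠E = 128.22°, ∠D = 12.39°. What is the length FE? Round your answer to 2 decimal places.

4.38

The third angle is ∠F = 180° − ∠E − ∠D = 39.39°.
Law of sines: FE = ED·sin D/sin F ≈ 4.3786.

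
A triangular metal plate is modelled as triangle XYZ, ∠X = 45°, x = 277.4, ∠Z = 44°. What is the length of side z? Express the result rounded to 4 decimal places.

The third angle is ∠Y = 180° − ∠Z − ∠X = 91.00°.
Law of sines: z = x·sin Z/sin X ≈ 272.52.

272.5165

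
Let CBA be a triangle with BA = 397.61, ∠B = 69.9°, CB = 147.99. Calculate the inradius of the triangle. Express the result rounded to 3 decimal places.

By the law of cosines, AC² = CB² + BA² − 2·CB·BA·cos B = 1.3955e+05, so AC ≈ 373.57.
Area = ½·CB·BA·sin B ≈ 27629.
Semiperimeter s = (397.61+373.57+147.99)/2 = 459.58.
Inradius = area/s = 27629/459.58 ≈ 60.118.

60.118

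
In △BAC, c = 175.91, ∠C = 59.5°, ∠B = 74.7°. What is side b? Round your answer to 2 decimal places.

The third angle is ∠A = 180° − ∠C − ∠B = 45.80°.
Law of sines: b = c·sin B/sin C ≈ 196.92.

196.92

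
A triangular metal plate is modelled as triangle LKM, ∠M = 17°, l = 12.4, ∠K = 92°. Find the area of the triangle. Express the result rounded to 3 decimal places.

23.758

The third angle is ∠L = 180° − ∠K − ∠M = 71.00°.
Law of sines: k = l·sin K/sin L ≈ 13.107.
Law of sines: m = l·sin M/sin L ≈ 3.8343.
Area = ½·l·k·sin M ≈ 23.758.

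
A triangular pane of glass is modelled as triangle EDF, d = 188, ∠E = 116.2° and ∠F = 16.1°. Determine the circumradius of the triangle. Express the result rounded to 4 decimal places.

The third angle is ∠D = 180° − ∠F − ∠E = 47.70°.
Law of sines: e = d·sin E/sin D ≈ 228.07.
Law of sines: f = d·sin F/sin D ≈ 70.488.
Circumradius = d/(2 sin D) ≈ 127.09.

R ≈ 127.0904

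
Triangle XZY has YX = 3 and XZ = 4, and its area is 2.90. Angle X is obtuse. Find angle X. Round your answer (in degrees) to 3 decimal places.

151.097

From area = ½·YX·XZ·sin X, we get sin X = 2·area/(YX·XZ) ≈ 0.48333.
Taking the obtuse solution, ∠X ≈ 151.10°.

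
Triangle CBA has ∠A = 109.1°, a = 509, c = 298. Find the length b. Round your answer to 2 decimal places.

326.50

Law of sines: sin C = c·sin A/a ≈ 0.55323.
Since a ≥ c, only the acute value applies: ∠C ≈ 33.59°.
Then ∠B = 180° − ∠A − ∠C ≈ 37.31°.
Law of sines gives b = a·sin B/sin A ≈ 326.5.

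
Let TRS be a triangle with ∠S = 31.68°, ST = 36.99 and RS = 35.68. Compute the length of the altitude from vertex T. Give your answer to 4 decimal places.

By the law of cosines, TR² = RS² + ST² − 2·RS·ST·cos S = 395.03, so TR ≈ 19.875.
Area = ½·RS·ST·sin S ≈ 346.56.
The altitude from T has length 2·area/RS ≈ 19.426.

19.4262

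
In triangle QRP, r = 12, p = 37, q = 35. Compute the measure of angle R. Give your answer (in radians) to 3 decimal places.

0.330

By the law of cosines, cos R = (p² + q² − r²) / (2·p·q) ≈ 0.94595, so ∠R ≈ 0.3303 rad.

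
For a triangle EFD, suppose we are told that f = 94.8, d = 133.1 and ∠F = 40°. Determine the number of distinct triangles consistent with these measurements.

d·sin F = 133.1·sin(40°) ≈ 85.56.
Since d sin F < f < d (85.56 < 94.8 < 133.1), two triangles exist.

2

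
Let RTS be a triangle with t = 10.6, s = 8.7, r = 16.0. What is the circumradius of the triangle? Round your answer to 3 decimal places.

By the law of cosines, cos R = (t² + s² − r²) / (2·t·s) ≈ -0.36841, so ∠R ≈ 111.62°.
Circumradius = r/(2 sin R) ≈ 8.6053.

8.605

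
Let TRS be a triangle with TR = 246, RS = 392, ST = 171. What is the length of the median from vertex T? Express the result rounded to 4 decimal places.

Median from T: ½√(2·ST² + 2·TR² − RS²) ≈ 80.39.

m_T ≈ 80.3897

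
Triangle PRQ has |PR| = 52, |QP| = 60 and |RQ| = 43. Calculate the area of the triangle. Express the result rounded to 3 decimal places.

Semiperimeter s = (43 + 60 + 52)/2 = 77.5.
Heron's formula: area = √(77.5·34.5·17.5·25.5) ≈ 1092.3.

1092.319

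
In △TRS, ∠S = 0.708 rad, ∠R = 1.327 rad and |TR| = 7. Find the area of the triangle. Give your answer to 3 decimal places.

The third angle is ∠T = π − ∠R − ∠S = 1.107 rad.
Law of sines: |RS| = |TR|·sin T/sin S ≈ 9.6249.
Law of sines: |ST| = |TR|·sin R/sin S ≈ 10.446.
Area = ½·|TR|·|RS|·sin R ≈ 32.691.

32.691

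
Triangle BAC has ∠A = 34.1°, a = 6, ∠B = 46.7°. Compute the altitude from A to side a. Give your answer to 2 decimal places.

The third angle is ∠C = 180° − ∠B − ∠A = 99.20°.
Law of sines: b = a·sin B/sin A ≈ 7.7887.
Law of sines: c = a·sin C/sin A ≈ 10.564.
Area = ½·a·b·sin C ≈ 23.065.
The altitude from A has length 2·area/a ≈ 7.6885.

7.69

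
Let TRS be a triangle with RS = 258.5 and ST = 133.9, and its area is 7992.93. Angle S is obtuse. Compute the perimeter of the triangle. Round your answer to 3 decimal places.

From area = ½·RS·ST·sin S, we get sin S = 2·area/(RS·ST) ≈ 0.46184.
Taking the obtuse solution, ∠S ≈ 152.49°.
Law of cosines then gives TR ≈ 382.3.
Perimeter = 258.5 + 133.9 + 382.3 = 774.7.

774.699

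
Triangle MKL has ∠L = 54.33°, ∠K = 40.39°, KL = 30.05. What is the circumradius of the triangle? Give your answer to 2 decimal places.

The third angle is ∠M = 180° − ∠K − ∠L = 85.28°.
Law of sines: LM = KL·sin K/sin M ≈ 19.538.
Law of sines: MK = KL·sin L/sin M ≈ 24.495.
Circumradius = KL/(2 sin M) ≈ 15.076.

15.08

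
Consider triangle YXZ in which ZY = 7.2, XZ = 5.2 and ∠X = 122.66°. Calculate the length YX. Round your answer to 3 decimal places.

2.910

Law of sines: sin Y = XZ·sin X/ZY ≈ 0.60803.
Since ZY ≥ XZ, only the acute value applies: ∠Y ≈ 37.45°.
Then ∠Z = 180° − ∠X − ∠Y ≈ 19.89°.
Law of sines gives YX = ZY·sin Z/sin X ≈ 2.91.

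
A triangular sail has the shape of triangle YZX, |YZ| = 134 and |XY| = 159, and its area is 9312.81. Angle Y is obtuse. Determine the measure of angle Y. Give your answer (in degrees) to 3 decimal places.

119.050

From area = ½·|XY|·|YZ|·sin Y, we get sin Y = 2·area/(|XY|·|YZ|) ≈ 0.87420.
Taking the obtuse solution, ∠Y ≈ 119.05°.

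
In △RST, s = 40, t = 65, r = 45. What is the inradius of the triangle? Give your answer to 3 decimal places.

Semiperimeter p = (45 + 40 + 65)/2 = 75.
Heron's formula: area = √(75·30·35·10) ≈ 887.41.
Inradius = area/p = 887.41/75 ≈ 11.832.

11.832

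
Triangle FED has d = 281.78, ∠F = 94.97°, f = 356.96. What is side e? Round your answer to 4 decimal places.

Law of sines: sin D = d·sin F/f ≈ 0.78642.
Since f ≥ d, only the acute value applies: ∠D ≈ 51.85°.
Then ∠E = 180° − ∠F − ∠D ≈ 33.18°.
Law of sines gives e = f·sin E/sin F ≈ 196.08.

196.0795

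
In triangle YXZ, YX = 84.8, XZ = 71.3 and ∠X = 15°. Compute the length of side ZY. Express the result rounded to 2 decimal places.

By the law of cosines, ZY² = YX² + XZ² − 2·YX·XZ·cos X = 594.29, so ZY ≈ 24.378.

24.38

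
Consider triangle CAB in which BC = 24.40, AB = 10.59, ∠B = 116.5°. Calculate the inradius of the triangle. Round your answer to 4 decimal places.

3.5241

By the law of cosines, CA² = AB² + BC² − 2·AB·BC·cos B = 938.1, so CA ≈ 30.628.
Area = ½·AB·BC·sin B ≈ 115.62.
Semiperimeter s = (10.59+24.4+30.628)/2 = 32.809.
Inradius = area/s = 115.62/32.809 ≈ 3.5241.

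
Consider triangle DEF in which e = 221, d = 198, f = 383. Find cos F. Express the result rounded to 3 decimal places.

By the law of cosines, cos F = (d² + e² − f²) / (2·d·e) ≈ -0.67009, so ∠F ≈ 132.07°.

cos F ≈ -0.670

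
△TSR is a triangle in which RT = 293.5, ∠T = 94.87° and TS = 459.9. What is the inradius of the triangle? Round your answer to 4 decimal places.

By the law of cosines, SR² = RT² + TS² − 2·RT·TS·cos T = 3.2057e+05, so SR ≈ 566.19.
Area = ½·RT·TS·sin T ≈ 67247.
Semiperimeter s = (566.19+293.5+459.9)/2 = 659.79.
Inradius = area/s = 67247/659.79 ≈ 101.92.

r ≈ 101.9207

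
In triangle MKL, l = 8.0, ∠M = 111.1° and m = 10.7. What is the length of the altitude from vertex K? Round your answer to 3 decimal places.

h_K ≈ 7.464

Law of sines: sin L = l·sin M/m ≈ 0.69754.
Since m ≥ l, only the acute value applies: ∠L ≈ 44.23°.
Then ∠K = 180° − ∠M − ∠L ≈ 24.67°.
Law of sines gives k = m·sin K/sin M ≈ 4.7871.
Area = ½·m·l·sin K ≈ 17.865.
The altitude from K has length 2·area/k ≈ 7.4636.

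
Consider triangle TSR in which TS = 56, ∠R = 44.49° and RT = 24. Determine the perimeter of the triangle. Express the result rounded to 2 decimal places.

150.54

Law of sines: sin S = RT·sin R/TS ≈ 0.30034.
Since TS ≥ RT, only the acute value applies: ∠S ≈ 17.48°.
Then ∠T = 180° − ∠R − ∠S ≈ 118.03°.
Law of sines gives SR = TS·sin T/sin R ≈ 70.536.
Semiperimeter s = (70.536+24+56)/2 = 75.268.
Perimeter = 70.536 + 24 + 56 = 150.54.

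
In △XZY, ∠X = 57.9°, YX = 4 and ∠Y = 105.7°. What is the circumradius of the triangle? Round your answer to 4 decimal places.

7.0836

The third angle is ∠Z = 180° − ∠Y − ∠X = 16.40°.
Law of sines: ZY = YX·sin X/sin Z ≈ 12.001.
Law of sines: XZ = YX·sin Y/sin Z ≈ 13.639.
Circumradius = YX/(2 sin Z) ≈ 7.0836.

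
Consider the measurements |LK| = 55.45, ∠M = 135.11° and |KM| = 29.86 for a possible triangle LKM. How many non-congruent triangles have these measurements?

1

|KM|·sin M = 29.86·sin(135.11°) ≈ 21.07.
Since ∠M is not acute, a triangle exists only if |LK| > |KM|; here |LK| > |KM|, so there is exactly one triangle.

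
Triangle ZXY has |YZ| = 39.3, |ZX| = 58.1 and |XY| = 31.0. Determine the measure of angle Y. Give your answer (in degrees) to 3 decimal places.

By the law of cosines, cos Y = (|XY|² + |YZ|² − |ZX|²) / (2·|XY|·|YZ|) ≈ -0.35710, so ∠Y ≈ 110.92°.

110.922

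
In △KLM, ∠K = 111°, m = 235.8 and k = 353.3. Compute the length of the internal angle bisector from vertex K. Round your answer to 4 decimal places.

Law of sines: sin M = m·sin K/k ≈ 0.62309.
Since k ≥ m, only the acute value applies: ∠M ≈ 38.54°.
Then ∠L = 180° − ∠K − ∠M ≈ 30.46°.
Law of sines gives l = k·sin L/sin K ≈ 191.83.
The bisector from K has length 2·l·m·cos(∠K/2)/(l+m) ≈ 119.83.

t_K ≈ 119.8258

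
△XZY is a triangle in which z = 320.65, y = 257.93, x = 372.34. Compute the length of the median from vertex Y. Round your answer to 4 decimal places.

Median from Y: ½√(2·x² + 2·z² − y²) ≈ 322.64.

322.6372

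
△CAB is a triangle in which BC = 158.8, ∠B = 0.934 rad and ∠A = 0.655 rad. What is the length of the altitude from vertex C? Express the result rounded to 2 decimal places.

The third angle is ∠C = π − ∠A − ∠B = 1.553 rad.
Law of sines: AB = BC·sin C/sin A ≈ 260.64.
Law of sines: CA = BC·sin B/sin A ≈ 209.59.
Area = ½·BC·AB·sin B ≈ 16639.
The altitude from C has length 2·area/AB ≈ 127.68.

127.68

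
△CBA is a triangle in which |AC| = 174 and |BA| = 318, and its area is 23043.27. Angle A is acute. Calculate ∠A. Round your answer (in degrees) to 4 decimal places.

From area = ½·|BA|·|AC|·sin A, we get sin A = 2·area/(|BA|·|AC|) ≈ 0.83291.
Taking the acute solution, ∠A ≈ 56.40°.

56.3988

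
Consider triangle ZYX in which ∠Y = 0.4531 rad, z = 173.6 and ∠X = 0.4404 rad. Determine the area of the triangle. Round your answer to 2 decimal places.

The third angle is ∠Z = π − ∠Y − ∠X = 2.2481 rad.
Law of sines: y = z·sin Y/sin Z ≈ 97.52.
Law of sines: x = z·sin X/sin Z ≈ 94.968.
Area = ½·z·y·sin X ≈ 3608.5.

area ≈ 3608.52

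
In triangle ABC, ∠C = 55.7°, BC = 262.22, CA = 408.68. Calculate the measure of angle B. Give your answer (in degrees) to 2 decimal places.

∠B ≈ 84.60°

By the law of cosines, AB² = BC² + CA² − 2·BC·CA·cos C = 1.15e+05, so AB ≈ 339.12.
Law of cosines again: cos B = (AB² + BC² − CA²)/(2·AB·BC) ≈ 0.09412, so ∠B ≈ 84.60°.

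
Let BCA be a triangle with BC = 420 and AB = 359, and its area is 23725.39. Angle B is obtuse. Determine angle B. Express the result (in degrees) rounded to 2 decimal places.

∠B ≈ 161.66°

From area = ½·AB·BC·sin B, we get sin B = 2·area/(AB·BC) ≈ 0.31470.
Taking the obtuse solution, ∠B ≈ 161.66°.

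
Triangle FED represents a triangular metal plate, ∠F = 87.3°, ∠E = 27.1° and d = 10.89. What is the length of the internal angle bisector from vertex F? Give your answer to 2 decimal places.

The third angle is ∠D = 180° − ∠F − ∠E = 65.60°.
Law of sines: f = d·sin F/sin D ≈ 11.945.
Law of sines: e = d·sin E/sin D ≈ 5.4474.
The bisector from F has length 2·e·d·cos(∠F/2)/(e+d) ≈ 5.2547.

t_F ≈ 5.25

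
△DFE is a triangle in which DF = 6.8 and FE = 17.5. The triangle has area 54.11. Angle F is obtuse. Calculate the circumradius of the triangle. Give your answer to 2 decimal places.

From area = ½·DF·FE·sin F, we get sin F = 2·area/(DF·FE) ≈ 0.90941.
Taking the obtuse solution, ∠F ≈ 114.58°.
Law of cosines then gives ED ≈ 21.248.
Circumradius = ED/(2 sin F) ≈ 11.682.

11.68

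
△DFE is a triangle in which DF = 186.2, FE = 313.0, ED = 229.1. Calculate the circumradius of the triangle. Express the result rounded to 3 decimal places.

By the law of cosines, cos D = (ED² + DF² − FE²) / (2·ED·DF) ≈ -0.12672, so ∠D ≈ 97.28°.
Circumradius = FE/(2 sin D) ≈ 157.77.

R ≈ 157.772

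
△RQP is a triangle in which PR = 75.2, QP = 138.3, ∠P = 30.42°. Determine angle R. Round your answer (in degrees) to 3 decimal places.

By the law of cosines, RQ² = QP² + PR² − 2·QP·PR·cos P = 6845, so RQ ≈ 82.735.
Law of cosines again: cos R = (PR² + RQ² − QP²)/(2·PR·RQ) ≈ -0.53256, so ∠R ≈ 122.18°.

122.179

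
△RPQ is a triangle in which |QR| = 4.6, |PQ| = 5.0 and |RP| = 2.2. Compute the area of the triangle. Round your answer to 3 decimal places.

area ≈ 5.054

Semiperimeter s = (5 + 4.6 + 2.2)/2 = 5.9.
Heron's formula: area = √(5.9·0.9·1.3·3.7) ≈ 5.0538.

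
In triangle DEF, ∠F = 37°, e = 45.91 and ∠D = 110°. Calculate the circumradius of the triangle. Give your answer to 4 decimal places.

The third angle is ∠E = 180° − ∠F − ∠D = 33.00°.
Law of sines: d = e·sin D/sin E ≈ 79.211.
Law of sines: f = e·sin F/sin E ≈ 50.73.
Circumradius = e/(2 sin E) ≈ 42.147.

R ≈ 42.1472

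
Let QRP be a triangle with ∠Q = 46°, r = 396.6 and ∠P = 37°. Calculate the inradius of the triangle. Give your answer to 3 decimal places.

74.207

The third angle is ∠R = 180° − ∠P − ∠Q = 97.00°.
Law of sines: q = r·sin Q/sin R ≈ 287.43.
Law of sines: p = r·sin P/sin R ≈ 240.47.
Area = ½·r·q·sin P ≈ 34302.
Semiperimeter s = (287.43+396.6+240.47)/2 = 462.25.
Inradius = area/s = 34302/462.25 ≈ 74.207.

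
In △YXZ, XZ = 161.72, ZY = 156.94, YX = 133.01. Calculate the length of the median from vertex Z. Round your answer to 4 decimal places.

Median from Z: ½√(2·XZ² + 2·ZY² − YX²) ≈ 144.81.

144.8062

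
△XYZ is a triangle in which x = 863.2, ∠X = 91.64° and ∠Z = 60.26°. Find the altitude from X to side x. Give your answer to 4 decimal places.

h_X ≈ 353.1699

The third angle is ∠Y = 180° − ∠Z − ∠X = 28.10°.
Law of sines: y = x·sin Y/sin X ≈ 406.74.
Law of sines: z = x·sin Z/sin X ≈ 749.81.
Area = ½·x·y·sin Z ≈ 1.5243e+05.
The altitude from X has length 2·area/x ≈ 353.17.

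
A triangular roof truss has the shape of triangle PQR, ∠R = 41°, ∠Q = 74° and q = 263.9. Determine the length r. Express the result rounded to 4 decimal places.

180.1112

The third angle is ∠P = 180° − ∠Q − ∠R = 65.00°.
Law of sines: r = q·sin R/sin Q ≈ 180.11.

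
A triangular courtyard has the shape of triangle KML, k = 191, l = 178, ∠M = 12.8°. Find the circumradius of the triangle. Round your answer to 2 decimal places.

R ≈ 97.30

By the law of cosines, m² = l² + k² − 2·l·k·cos M = 1858.7, so m ≈ 43.113.
Area = ½·l·k·sin M ≈ 3766.1.
Circumradius = m/(2 sin M) ≈ 97.3.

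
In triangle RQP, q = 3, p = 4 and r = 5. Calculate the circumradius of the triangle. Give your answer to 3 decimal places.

2.500

By the law of cosines, cos R = (q² + p² − r²) / (2·q·p) ≈ 0.00000, so ∠R ≈ 90.00°.
Circumradius = r/(2 sin R) ≈ 2.5.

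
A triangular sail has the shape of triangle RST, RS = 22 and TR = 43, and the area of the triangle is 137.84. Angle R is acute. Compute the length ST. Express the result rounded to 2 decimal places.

22.87

From area = ½·TR·RS·sin R, we get sin R = 2·area/(TR·RS) ≈ 0.29142.
Taking the acute solution, ∠R ≈ 16.94°.
Law of cosines then gives ST ≈ 22.872.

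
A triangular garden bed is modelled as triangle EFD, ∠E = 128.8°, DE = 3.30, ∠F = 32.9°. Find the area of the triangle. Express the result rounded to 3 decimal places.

2.453

The third angle is ∠D = 180° − ∠E − ∠F = 18.30°.
Law of sines: FD = DE·sin E/sin F ≈ 4.7348.
Law of sines: EF = DE·sin D/sin F ≈ 1.9076.
Area = ½·DE·FD·sin D ≈ 2.453.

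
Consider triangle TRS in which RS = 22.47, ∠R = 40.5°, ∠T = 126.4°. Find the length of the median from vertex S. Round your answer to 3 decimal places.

20.169

The third angle is ∠S = 180° − ∠T − ∠R = 13.10°.
Law of sines: ST = RS·sin R/sin T ≈ 18.13.
Law of sines: TR = RS·sin S/sin T ≈ 6.3274.
Median from S: ½√(2·RS² + 2·ST² − TR²) ≈ 20.169.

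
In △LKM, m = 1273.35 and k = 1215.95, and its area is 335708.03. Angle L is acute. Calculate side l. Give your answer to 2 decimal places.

556.41

From area = ½·k·m·sin L, we get sin L = 2·area/(k·m) ≈ 0.43364.
Taking the acute solution, ∠L ≈ 25.70°.
Law of cosines then gives l ≈ 556.41.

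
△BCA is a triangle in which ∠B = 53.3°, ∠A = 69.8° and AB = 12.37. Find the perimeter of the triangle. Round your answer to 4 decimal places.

perimeter ≈ 38.0673

The third angle is ∠C = 180° − ∠A − ∠B = 56.90°.
Law of sines: CA = AB·sin B/sin C ≈ 11.839.
Law of sines: BC = AB·sin A/sin C ≈ 13.858.
Semiperimeter s = (11.839+12.37+13.858)/2 = 19.034.
Perimeter = 11.839 + 12.37 + 13.858 = 38.067.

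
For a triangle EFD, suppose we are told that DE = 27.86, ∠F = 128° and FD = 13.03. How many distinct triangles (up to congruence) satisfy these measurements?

FD·sin F = 13.03·sin(128°) ≈ 10.27.
Since ∠F is not acute, a triangle exists only if DE > FD; here DE > FD, so there is exactly one triangle.

1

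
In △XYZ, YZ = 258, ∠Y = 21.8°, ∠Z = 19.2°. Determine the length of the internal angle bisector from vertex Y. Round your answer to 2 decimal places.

t_Y ≈ 169.18

The third angle is ∠X = 180° − ∠Y − ∠Z = 139.00°.
Law of sines: ZX = YZ·sin Y/sin X ≈ 146.04.
Law of sines: XY = YZ·sin Z/sin X ≈ 129.33.
The bisector from Y has length 2·XY·YZ·cos(∠Y/2)/(XY+YZ) ≈ 169.18.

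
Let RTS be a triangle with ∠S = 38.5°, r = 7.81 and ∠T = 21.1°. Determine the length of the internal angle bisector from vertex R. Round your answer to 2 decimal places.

t_R ≈ 2.05

The third angle is ∠R = 180° − ∠T − ∠S = 120.40°.
Law of sines: t = r·sin T/sin R ≈ 3.2597.
Law of sines: s = r·sin S/sin R ≈ 5.6368.
The bisector from R has length 2·t·s·cos(∠R/2)/(t+s) ≈ 2.0529.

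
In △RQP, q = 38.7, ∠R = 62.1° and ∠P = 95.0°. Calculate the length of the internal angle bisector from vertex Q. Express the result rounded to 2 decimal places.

91.30

The third angle is ∠Q = 180° − ∠P − ∠R = 22.90°.
Law of sines: r = q·sin R/sin Q ≈ 87.894.
Law of sines: p = q·sin P/sin Q ≈ 99.076.
The bisector from Q has length 2·p·r·cos(∠Q/2)/(p+r) ≈ 91.297.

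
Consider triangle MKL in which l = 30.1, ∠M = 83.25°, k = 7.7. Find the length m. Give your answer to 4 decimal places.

By the law of cosines, m² = k² + l² − 2·k·l·cos M = 910.82, so m ≈ 30.18.

30.1797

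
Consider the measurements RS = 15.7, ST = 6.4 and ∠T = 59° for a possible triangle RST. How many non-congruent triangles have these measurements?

1

ST·sin T = 6.4·sin(59°) ≈ 5.486.
Since RS ≥ ST, exactly one triangle exists.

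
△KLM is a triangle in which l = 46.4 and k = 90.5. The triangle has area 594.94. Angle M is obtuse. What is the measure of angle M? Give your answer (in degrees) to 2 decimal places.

∠M ≈ 163.54°

From area = ½·k·l·sin M, we get sin M = 2·area/(k·l) ≈ 0.28336.
Taking the obtuse solution, ∠M ≈ 163.54°.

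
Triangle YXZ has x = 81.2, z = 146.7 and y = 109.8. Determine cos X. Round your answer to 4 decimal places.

cos X ≈ 0.8376

By the law of cosines, cos X = (z² + y² − x²) / (2·z·y) ≈ 0.83760, so ∠X ≈ 33.11°.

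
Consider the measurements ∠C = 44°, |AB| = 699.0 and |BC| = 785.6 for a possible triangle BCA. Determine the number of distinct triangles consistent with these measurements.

|BC|·sin C = 785.6·sin(44°) ≈ 545.7.
Since |BC| sin C < |AB| < |BC| (545.7 < 699.0 < 785.6), two triangles exist.

2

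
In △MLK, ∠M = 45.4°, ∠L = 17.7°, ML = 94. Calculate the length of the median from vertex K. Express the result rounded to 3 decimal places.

m_K ≈ 33.479

The third angle is ∠K = 180° − ∠M − ∠L = 116.90°.
Law of sines: LK = ML·sin M/sin K ≈ 75.051.
Law of sines: KM = ML·sin L/sin K ≈ 32.047.
Median from K: ½√(2·LK² + 2·KM² − ML²) ≈ 33.479.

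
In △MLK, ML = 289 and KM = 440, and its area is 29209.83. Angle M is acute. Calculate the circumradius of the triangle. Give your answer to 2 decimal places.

R ≈ 246.33

From area = ½·KM·ML·sin M, we get sin M = 2·area/(KM·ML) ≈ 0.45942.
Taking the acute solution, ∠M ≈ 0.477 rad.
Law of cosines then gives LK ≈ 226.34.
Circumradius = LK/(2 sin M) ≈ 246.33.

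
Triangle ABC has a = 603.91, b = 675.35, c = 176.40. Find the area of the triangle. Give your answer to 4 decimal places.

Semiperimeter s = (603.91 + 675.35 + 176.4)/2 = 727.83.
Heron's formula: area = √(727.83·123.92·52.48·551.43) ≈ 51089.

51089.0453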